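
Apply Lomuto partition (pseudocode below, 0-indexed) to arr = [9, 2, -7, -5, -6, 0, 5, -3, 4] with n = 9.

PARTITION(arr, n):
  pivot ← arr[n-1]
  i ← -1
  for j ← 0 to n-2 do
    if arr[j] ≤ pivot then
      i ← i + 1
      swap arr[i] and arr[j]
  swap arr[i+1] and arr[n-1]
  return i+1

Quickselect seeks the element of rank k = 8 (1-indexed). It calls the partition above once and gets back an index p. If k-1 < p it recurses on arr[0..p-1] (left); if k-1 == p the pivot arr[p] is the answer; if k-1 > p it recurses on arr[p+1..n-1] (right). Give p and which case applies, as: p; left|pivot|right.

pivot=4, i=-1
j=0: 9>4, skip
j=1: 2≤4, i=0, swap(0,1) ⇒ [2, 9, -7, -5, -6, 0, 5, -3, 4]
j=2: -7≤4, i=1, swap(1,2) ⇒ [2, -7, 9, -5, -6, 0, 5, -3, 4]
j=3: -5≤4, i=2, swap(2,3) ⇒ [2, -7, -5, 9, -6, 0, 5, -3, 4]
j=4: -6≤4, i=3, swap(3,4) ⇒ [2, -7, -5, -6, 9, 0, 5, -3, 4]
j=5: 0≤4, i=4, swap(4,5) ⇒ [2, -7, -5, -6, 0, 9, 5, -3, 4]
j=6: 5>4, skip
j=7: -3≤4, i=5, swap(5,7) ⇒ [2, -7, -5, -6, 0, -3, 5, 9, 4]
swap(6,8) ⇒ [2, -7, -5, -6, 0, -3, 4, 9, 5]; return 6
p = 6; k-1 = 7 > 6 ⇒ right

6; right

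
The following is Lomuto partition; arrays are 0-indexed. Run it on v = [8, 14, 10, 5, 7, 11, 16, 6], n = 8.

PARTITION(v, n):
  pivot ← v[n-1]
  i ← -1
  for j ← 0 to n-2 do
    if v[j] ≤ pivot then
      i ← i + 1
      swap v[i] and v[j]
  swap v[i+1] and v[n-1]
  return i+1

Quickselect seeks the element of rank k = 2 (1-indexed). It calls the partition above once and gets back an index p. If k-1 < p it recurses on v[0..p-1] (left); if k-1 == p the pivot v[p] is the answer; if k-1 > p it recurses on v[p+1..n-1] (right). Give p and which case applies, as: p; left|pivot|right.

pivot = v[7] = 6; i = -1
j=0: v[0]=8 > 6 → no swap
j=1: v[1]=14 > 6 → no swap
j=2: v[2]=10 > 6 → no swap
j=3: v[3]=5 ≤ 6 → i=0, swap v[0],v[3] → [5, 14, 10, 8, 7, 11, 16, 6]
j=4: v[4]=7 > 6 → no swap
j=5: v[5]=11 > 6 → no swap
j=6: v[6]=16 > 6 → no swap
final swap v[1],v[7] → [5, 6, 10, 8, 7, 11, 16, 14]; return 1
p = 1; k-1 = 1 == 1 ⇒ pivot

1; pivot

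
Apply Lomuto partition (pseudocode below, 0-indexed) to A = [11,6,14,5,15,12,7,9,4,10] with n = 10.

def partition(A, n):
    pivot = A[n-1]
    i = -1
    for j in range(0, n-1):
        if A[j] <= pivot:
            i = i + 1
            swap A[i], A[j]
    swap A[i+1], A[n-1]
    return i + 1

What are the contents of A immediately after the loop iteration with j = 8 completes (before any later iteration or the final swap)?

[6,5,7,9,4,12,14,11,15,10]

pivot=10, i=-1
j=0: 11>10, skip
j=1: 6≤10, i=0, swap(0,1) ⇒ [6,11,14,5,15,12,7,9,4,10]
j=2: 14>10, skip
j=3: 5≤10, i=1, swap(1,3) ⇒ [6,5,14,11,15,12,7,9,4,10]
j=4: 15>10, skip
j=5: 12>10, skip
j=6: 7≤10, i=2, swap(2,6) ⇒ [6,5,7,11,15,12,14,9,4,10]
j=7: 9≤10, i=3, swap(3,7) ⇒ [6,5,7,9,15,12,14,11,4,10]
j=8: 4≤10, i=4, swap(4,8) ⇒ [6,5,7,9,4,12,14,11,15,10]
(after j=8) A = [6,5,7,9,4,12,14,11,15,10]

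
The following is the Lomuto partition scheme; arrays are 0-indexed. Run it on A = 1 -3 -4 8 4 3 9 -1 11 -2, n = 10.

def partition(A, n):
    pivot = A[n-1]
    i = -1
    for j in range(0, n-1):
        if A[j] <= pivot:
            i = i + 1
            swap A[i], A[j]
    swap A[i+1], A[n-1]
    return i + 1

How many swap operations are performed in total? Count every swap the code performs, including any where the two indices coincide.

pivot = A[9] = -2; i = -1
j=0: A[0]=1 > -2 → no swap
j=1: A[1]=-3 ≤ -2 → i=0, swap A[0],A[1] → -3 1 -4 8 4 3 9 -1 11 -2
j=2: A[2]=-4 ≤ -2 → i=1, swap A[1],A[2] → -3 -4 1 8 4 3 9 -1 11 -2
j=3: A[3]=8 > -2 → no swap
j=4: A[4]=4 > -2 → no swap
j=5: A[5]=3 > -2 → no swap
j=6: A[6]=9 > -2 → no swap
j=7: A[7]=-1 > -2 → no swap
j=8: A[8]=11 > -2 → no swap
final swap A[2],A[9] → -3 -4 -2 8 4 3 9 -1 11 1; return 2

3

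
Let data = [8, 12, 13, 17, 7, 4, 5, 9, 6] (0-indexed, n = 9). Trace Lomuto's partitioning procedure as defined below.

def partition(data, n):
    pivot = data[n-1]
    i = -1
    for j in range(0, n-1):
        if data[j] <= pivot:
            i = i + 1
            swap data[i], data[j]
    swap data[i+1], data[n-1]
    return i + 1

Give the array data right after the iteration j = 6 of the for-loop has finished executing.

pivot=6, i=-1
j=0: 8>6, skip
j=1: 12>6, skip
j=2: 13>6, skip
j=3: 17>6, skip
j=4: 7>6, skip
j=5: 4≤6, i=0, swap(0,5) ⇒ [4, 12, 13, 17, 7, 8, 5, 9, 6]
j=6: 5≤6, i=1, swap(1,6) ⇒ [4, 5, 13, 17, 7, 8, 12, 9, 6]
(after j=6) data = [4, 5, 13, 17, 7, 8, 12, 9, 6]

[4, 5, 13, 17, 7, 8, 12, 9, 6]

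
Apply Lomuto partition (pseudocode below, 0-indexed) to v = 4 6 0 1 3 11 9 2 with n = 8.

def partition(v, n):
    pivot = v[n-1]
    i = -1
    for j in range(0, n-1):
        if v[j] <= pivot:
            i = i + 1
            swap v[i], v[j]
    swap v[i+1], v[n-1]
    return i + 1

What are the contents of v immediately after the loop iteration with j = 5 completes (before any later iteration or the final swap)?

pivot=2, i=-1
j=0: 4>2, skip
j=1: 6>2, skip
j=2: 0≤2, i=0, swap(0,2) ⇒ 0 6 4 1 3 11 9 2
j=3: 1≤2, i=1, swap(1,3) ⇒ 0 1 4 6 3 11 9 2
j=4: 3>2, skip
j=5: 11>2, skip
(after j=5) v = 0 1 4 6 3 11 9 2

0 1 4 6 3 11 9 2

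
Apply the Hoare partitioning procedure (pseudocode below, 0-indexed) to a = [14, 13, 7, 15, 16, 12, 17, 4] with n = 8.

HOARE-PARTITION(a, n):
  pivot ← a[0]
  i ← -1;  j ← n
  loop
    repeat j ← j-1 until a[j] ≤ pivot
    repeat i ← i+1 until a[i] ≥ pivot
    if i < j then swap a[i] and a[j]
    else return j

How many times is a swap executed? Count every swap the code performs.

pivot = a[0] = 14; i = -1, j = 8
j→7 (a[7]=4≤14), i→0 (a[0]=14≥14); i<j, swap → [4, 13, 7, 15, 16, 12, 17, 14]
j→5 (a[5]=12≤14), i→3 (a[3]=15≥14); i<j, swap → [4, 13, 7, 12, 16, 15, 17, 14]
j→3, i→4; i≥j, return j=3. a = [4, 13, 7, 12, 16, 15, 17, 14]

2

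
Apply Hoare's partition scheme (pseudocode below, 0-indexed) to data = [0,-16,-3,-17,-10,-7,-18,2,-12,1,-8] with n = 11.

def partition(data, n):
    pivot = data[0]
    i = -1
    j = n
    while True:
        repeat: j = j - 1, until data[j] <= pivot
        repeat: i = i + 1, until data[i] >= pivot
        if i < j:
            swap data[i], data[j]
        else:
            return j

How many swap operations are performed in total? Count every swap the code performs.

2

pivot=0
j stops at 10 (-8), i stops at 0 (0); swap ⇒ [-8,-16,-3,-17,-10,-7,-18,2,-12,1,0]
j stops at 8 (-12), i stops at 7 (2); swap ⇒ [-8,-16,-3,-17,-10,-7,-18,-12,2,1,0]
j stops at 7, i stops at 8; i≥j ⇒ return 7. data=[-8,-16,-3,-17,-10,-7,-18,-12,2,1,0]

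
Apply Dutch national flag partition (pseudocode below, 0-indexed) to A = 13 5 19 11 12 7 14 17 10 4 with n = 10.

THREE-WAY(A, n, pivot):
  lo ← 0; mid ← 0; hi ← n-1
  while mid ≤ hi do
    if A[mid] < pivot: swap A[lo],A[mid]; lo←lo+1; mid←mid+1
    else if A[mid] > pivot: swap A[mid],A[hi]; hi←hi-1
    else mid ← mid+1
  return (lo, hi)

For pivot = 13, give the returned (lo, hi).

pivot = 13; lo=0, mid=0, hi=9
A[mid]=13=13: mid=1
A[mid]=5<13: swap A[0],A[1]; lo=1,mid=2 → 5 13 19 11 12 7 14 17 10 4
A[mid]=19>13: swap A[2],A[9]; hi=8 → 5 13 4 11 12 7 14 17 10 19
A[mid]=4<13: swap A[1],A[2]; lo=2,mid=3 → 5 4 13 11 12 7 14 17 10 19
A[mid]=11<13: swap A[2],A[3]; lo=3,mid=4 → 5 4 11 13 12 7 14 17 10 19
A[mid]=12<13: swap A[3],A[4]; lo=4,mid=5 → 5 4 11 12 13 7 14 17 10 19
A[mid]=7<13: swap A[4],A[5]; lo=5,mid=6 → 5 4 11 12 7 13 14 17 10 19
A[mid]=14>13: swap A[6],A[8]; hi=7 → 5 4 11 12 7 13 10 17 14 19
A[mid]=10<13: swap A[5],A[6]; lo=6,mid=7 → 5 4 11 12 7 10 13 17 14 19
A[mid]=17>13: swap A[7],A[7]; hi=6 → 5 4 11 12 7 10 13 17 14 19
end: lo=6, hi=6; A = 5 4 11 12 7 10 13 17 14 19

(6, 6)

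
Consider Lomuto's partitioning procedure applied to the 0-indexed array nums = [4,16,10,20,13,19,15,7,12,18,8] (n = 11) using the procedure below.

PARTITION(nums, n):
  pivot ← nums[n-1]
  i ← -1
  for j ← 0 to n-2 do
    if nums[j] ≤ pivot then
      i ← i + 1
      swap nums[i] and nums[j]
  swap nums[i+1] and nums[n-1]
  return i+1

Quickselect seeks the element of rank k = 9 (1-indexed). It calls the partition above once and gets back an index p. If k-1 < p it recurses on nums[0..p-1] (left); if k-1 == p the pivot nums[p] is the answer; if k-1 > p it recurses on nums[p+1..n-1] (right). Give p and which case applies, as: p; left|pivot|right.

2; right

pivot=8, i=-1
j=0: 4≤8, i=0, swap(0,0) ⇒ [4,16,10,20,13,19,15,7,12,18,8]
j=1: 16>8, skip
j=2: 10>8, skip
j=3: 20>8, skip
j=4: 13>8, skip
j=5: 19>8, skip
j=6: 15>8, skip
j=7: 7≤8, i=1, swap(1,7) ⇒ [4,7,10,20,13,19,15,16,12,18,8]
j=8: 12>8, skip
j=9: 18>8, skip
swap(2,10) ⇒ [4,7,8,20,13,19,15,16,12,18,10]; return 2
p = 2; k-1 = 8 > 2 ⇒ right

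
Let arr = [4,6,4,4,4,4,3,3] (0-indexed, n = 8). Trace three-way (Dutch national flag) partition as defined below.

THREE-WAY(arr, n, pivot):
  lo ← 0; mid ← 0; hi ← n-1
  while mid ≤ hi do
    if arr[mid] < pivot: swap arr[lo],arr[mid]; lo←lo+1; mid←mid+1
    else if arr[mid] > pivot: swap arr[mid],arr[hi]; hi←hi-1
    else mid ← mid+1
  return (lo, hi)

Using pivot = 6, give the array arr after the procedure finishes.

lo=0 mid=0 hi=7
4<6: swap(0,0), lo=1 mid=1 ⇒ [4,6,4,4,4,4,3,3]
6=6: mid=2
4<6: swap(1,2), lo=2 mid=3 ⇒ [4,4,6,4,4,4,3,3]
4<6: swap(2,3), lo=3 mid=4 ⇒ [4,4,4,6,4,4,3,3]
4<6: swap(3,4), lo=4 mid=5 ⇒ [4,4,4,4,6,4,3,3]
4<6: swap(4,5), lo=5 mid=6 ⇒ [4,4,4,4,4,6,3,3]
3<6: swap(5,6), lo=6 mid=7 ⇒ [4,4,4,4,4,3,6,3]
3<6: swap(6,7), lo=7 mid=8 ⇒ [4,4,4,4,4,3,3,6]
done. lo=7 hi=7; arr=[4,4,4,4,4,3,3,6]

[4,4,4,4,4,3,3,6]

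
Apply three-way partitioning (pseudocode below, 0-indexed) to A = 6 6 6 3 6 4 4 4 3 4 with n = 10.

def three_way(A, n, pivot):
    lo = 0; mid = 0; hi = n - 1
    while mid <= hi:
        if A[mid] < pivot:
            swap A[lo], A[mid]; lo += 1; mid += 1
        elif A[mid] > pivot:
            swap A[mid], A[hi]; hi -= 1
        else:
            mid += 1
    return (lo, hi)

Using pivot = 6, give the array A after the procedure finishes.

3 4 4 4 3 4 6 6 6 6

pivot = 6; lo=0, mid=0, hi=9
A[mid]=6=6: mid=1
A[mid]=6=6: mid=2
A[mid]=6=6: mid=3
A[mid]=3<6: swap A[0],A[3]; lo=1,mid=4 → 3 6 6 6 6 4 4 4 3 4
A[mid]=6=6: mid=5
A[mid]=4<6: swap A[1],A[5]; lo=2,mid=6 → 3 4 6 6 6 6 4 4 3 4
A[mid]=4<6: swap A[2],A[6]; lo=3,mid=7 → 3 4 4 6 6 6 6 4 3 4
A[mid]=4<6: swap A[3],A[7]; lo=4,mid=8 → 3 4 4 4 6 6 6 6 3 4
A[mid]=3<6: swap A[4],A[8]; lo=5,mid=9 → 3 4 4 4 3 6 6 6 6 4
A[mid]=4<6: swap A[5],A[9]; lo=6,mid=10 → 3 4 4 4 3 4 6 6 6 6
end: lo=6, hi=9; A = 3 4 4 4 3 4 6 6 6 6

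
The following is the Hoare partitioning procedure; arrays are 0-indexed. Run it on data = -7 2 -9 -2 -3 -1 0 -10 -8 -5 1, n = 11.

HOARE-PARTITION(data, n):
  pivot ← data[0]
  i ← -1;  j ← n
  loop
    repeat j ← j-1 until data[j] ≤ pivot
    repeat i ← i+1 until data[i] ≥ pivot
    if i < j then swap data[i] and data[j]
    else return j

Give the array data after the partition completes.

-8 -10 -9 -2 -3 -1 0 2 -7 -5 1

pivot=-7
j stops at 8 (-8), i stops at 0 (-7); swap ⇒ -8 2 -9 -2 -3 -1 0 -10 -7 -5 1
j stops at 7 (-10), i stops at 1 (2); swap ⇒ -8 -10 -9 -2 -3 -1 0 2 -7 -5 1
j stops at 2, i stops at 3; i≥j ⇒ return 2. data=-8 -10 -9 -2 -3 -1 0 2 -7 -5 1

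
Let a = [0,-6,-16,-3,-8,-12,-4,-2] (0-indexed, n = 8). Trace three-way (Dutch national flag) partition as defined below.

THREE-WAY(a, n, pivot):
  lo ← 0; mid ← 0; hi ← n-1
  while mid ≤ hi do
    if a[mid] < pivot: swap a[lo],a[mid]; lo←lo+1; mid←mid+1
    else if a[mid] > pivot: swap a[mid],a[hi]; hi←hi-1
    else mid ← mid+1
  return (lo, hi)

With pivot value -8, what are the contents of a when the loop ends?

[-12,-16,-8,-3,-6,-4,-2,0]

lo=0 mid=0 hi=7
0>-8: swap(0,7), hi=6 ⇒ [-2,-6,-16,-3,-8,-12,-4,0]
-2>-8: swap(0,6), hi=5 ⇒ [-4,-6,-16,-3,-8,-12,-2,0]
-4>-8: swap(0,5), hi=4 ⇒ [-12,-6,-16,-3,-8,-4,-2,0]
-12<-8: swap(0,0), lo=1 mid=1 ⇒ [-12,-6,-16,-3,-8,-4,-2,0]
-6>-8: swap(1,4), hi=3 ⇒ [-12,-8,-16,-3,-6,-4,-2,0]
-8=-8: mid=2
-16<-8: swap(1,2), lo=2 mid=3 ⇒ [-12,-16,-8,-3,-6,-4,-2,0]
-3>-8: swap(3,3), hi=2 ⇒ [-12,-16,-8,-3,-6,-4,-2,0]
done. lo=2 hi=2; a=[-12,-16,-8,-3,-6,-4,-2,0]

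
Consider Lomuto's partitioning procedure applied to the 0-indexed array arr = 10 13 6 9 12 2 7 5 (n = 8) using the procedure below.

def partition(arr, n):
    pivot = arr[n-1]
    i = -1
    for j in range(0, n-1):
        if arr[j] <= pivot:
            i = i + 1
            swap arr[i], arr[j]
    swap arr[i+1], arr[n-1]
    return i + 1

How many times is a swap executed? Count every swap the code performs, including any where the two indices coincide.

2

pivot = arr[7] = 5; i = -1
j=0: arr[0]=10 > 5 → no swap
j=1: arr[1]=13 > 5 → no swap
j=2: arr[2]=6 > 5 → no swap
j=3: arr[3]=9 > 5 → no swap
j=4: arr[4]=12 > 5 → no swap
j=5: arr[5]=2 ≤ 5 → i=0, swap arr[0],arr[5] → 2 13 6 9 12 10 7 5
j=6: arr[6]=7 > 5 → no swap
final swap arr[1],arr[7] → 2 5 6 9 12 10 7 13; return 1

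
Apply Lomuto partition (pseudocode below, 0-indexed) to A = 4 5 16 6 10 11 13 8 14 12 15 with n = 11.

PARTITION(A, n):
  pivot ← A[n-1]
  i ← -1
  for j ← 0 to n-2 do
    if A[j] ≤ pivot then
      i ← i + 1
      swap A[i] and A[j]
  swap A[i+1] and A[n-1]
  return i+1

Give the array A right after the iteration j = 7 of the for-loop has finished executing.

pivot=15, i=-1
j=0: 4≤15, i=0, swap(0,0) ⇒ 4 5 16 6 10 11 13 8 14 12 15
j=1: 5≤15, i=1, swap(1,1) ⇒ 4 5 16 6 10 11 13 8 14 12 15
j=2: 16>15, skip
j=3: 6≤15, i=2, swap(2,3) ⇒ 4 5 6 16 10 11 13 8 14 12 15
j=4: 10≤15, i=3, swap(3,4) ⇒ 4 5 6 10 16 11 13 8 14 12 15
j=5: 11≤15, i=4, swap(4,5) ⇒ 4 5 6 10 11 16 13 8 14 12 15
j=6: 13≤15, i=5, swap(5,6) ⇒ 4 5 6 10 11 13 16 8 14 12 15
j=7: 8≤15, i=6, swap(6,7) ⇒ 4 5 6 10 11 13 8 16 14 12 15
(after j=7) A = 4 5 6 10 11 13 8 16 14 12 15

4 5 6 10 11 13 8 16 14 12 15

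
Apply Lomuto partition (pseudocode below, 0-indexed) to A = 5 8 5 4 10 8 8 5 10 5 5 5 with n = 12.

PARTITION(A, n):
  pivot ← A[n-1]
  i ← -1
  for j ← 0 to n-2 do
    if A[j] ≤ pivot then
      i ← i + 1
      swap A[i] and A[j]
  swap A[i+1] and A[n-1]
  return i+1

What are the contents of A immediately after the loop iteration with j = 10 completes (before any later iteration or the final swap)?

pivot=5, i=-1
j=0: 5≤5, i=0, swap(0,0) ⇒ 5 8 5 4 10 8 8 5 10 5 5 5
j=1: 8>5, skip
j=2: 5≤5, i=1, swap(1,2) ⇒ 5 5 8 4 10 8 8 5 10 5 5 5
j=3: 4≤5, i=2, swap(2,3) ⇒ 5 5 4 8 10 8 8 5 10 5 5 5
j=4: 10>5, skip
j=5: 8>5, skip
j=6: 8>5, skip
j=7: 5≤5, i=3, swap(3,7) ⇒ 5 5 4 5 10 8 8 8 10 5 5 5
j=8: 10>5, skip
j=9: 5≤5, i=4, swap(4,9) ⇒ 5 5 4 5 5 8 8 8 10 10 5 5
j=10: 5≤5, i=5, swap(5,10) ⇒ 5 5 4 5 5 5 8 8 10 10 8 5
(after j=10) A = 5 5 4 5 5 5 8 8 10 10 8 5

5 5 4 5 5 5 8 8 10 10 8 5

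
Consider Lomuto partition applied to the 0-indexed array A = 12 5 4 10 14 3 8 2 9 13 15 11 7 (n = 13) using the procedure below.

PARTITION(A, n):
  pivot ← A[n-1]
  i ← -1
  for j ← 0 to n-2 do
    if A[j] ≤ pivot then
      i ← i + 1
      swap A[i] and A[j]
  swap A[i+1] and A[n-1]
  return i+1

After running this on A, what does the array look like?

5 4 3 2 7 12 8 10 9 13 15 11 14

pivot = A[12] = 7; i = -1
j=0: A[0]=12 > 7 → no swap
j=1: A[1]=5 ≤ 7 → i=0, swap A[0],A[1] → 5 12 4 10 14 3 8 2 9 13 15 11 7
j=2: A[2]=4 ≤ 7 → i=1, swap A[1],A[2] → 5 4 12 10 14 3 8 2 9 13 15 11 7
j=3: A[3]=10 > 7 → no swap
j=4: A[4]=14 > 7 → no swap
j=5: A[5]=3 ≤ 7 → i=2, swap A[2],A[5] → 5 4 3 10 14 12 8 2 9 13 15 11 7
j=6: A[6]=8 > 7 → no swap
j=7: A[7]=2 ≤ 7 → i=3, swap A[3],A[7] → 5 4 3 2 14 12 8 10 9 13 15 11 7
j=8: A[8]=9 > 7 → no swap
j=9: A[9]=13 > 7 → no swap
j=10: A[10]=15 > 7 → no swap
j=11: A[11]=11 > 7 → no swap
final swap A[4],A[12] → 5 4 3 2 7 12 8 10 9 13 15 11 14; return 4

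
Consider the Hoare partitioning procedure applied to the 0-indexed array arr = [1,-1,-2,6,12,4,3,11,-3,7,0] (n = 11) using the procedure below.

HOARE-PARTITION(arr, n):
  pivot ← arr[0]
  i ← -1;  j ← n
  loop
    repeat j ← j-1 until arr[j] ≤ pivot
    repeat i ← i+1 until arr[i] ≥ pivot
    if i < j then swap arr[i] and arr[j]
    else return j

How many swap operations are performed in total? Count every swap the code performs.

2

pivot = arr[0] = 1; i = -1, j = 11
j→10 (arr[10]=0≤1), i→0 (arr[0]=1≥1); i<j, swap → [0,-1,-2,6,12,4,3,11,-3,7,1]
j→8 (arr[8]=-3≤1), i→3 (arr[3]=6≥1); i<j, swap → [0,-1,-2,-3,12,4,3,11,6,7,1]
j→3, i→4; i≥j, return j=3. arr = [0,-1,-2,-3,12,4,3,11,6,7,1]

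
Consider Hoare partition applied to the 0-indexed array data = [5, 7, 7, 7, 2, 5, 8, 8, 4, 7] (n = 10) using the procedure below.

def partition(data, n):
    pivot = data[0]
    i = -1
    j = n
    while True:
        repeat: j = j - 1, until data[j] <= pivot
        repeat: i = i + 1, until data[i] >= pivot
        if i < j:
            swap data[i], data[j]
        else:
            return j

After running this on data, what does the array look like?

[4, 5, 2, 7, 7, 7, 8, 8, 5, 7]

pivot=5
j stops at 8 (4), i stops at 0 (5); swap ⇒ [4, 7, 7, 7, 2, 5, 8, 8, 5, 7]
j stops at 5 (5), i stops at 1 (7); swap ⇒ [4, 5, 7, 7, 2, 7, 8, 8, 5, 7]
j stops at 4 (2), i stops at 2 (7); swap ⇒ [4, 5, 2, 7, 7, 7, 8, 8, 5, 7]
j stops at 2, i stops at 3; i≥j ⇒ return 2. data=[4, 5, 2, 7, 7, 7, 8, 8, 5, 7]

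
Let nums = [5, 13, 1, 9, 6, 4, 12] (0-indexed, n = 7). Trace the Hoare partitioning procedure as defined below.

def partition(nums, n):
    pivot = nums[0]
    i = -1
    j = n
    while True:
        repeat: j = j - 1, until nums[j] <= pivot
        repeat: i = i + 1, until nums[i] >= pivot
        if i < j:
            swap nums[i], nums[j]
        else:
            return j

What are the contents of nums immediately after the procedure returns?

[4, 1, 13, 9, 6, 5, 12]

pivot=5
j stops at 5 (4), i stops at 0 (5); swap ⇒ [4, 13, 1, 9, 6, 5, 12]
j stops at 2 (1), i stops at 1 (13); swap ⇒ [4, 1, 13, 9, 6, 5, 12]
j stops at 1, i stops at 2; i≥j ⇒ return 1. nums=[4, 1, 13, 9, 6, 5, 12]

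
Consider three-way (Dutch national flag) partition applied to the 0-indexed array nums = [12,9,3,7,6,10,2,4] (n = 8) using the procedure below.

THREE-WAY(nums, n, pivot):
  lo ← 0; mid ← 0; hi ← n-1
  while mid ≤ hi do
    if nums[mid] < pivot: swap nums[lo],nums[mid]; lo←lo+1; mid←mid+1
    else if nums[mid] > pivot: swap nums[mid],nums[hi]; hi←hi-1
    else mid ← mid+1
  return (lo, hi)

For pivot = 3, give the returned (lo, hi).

lo=0 mid=0 hi=7
12>3: swap(0,7), hi=6 ⇒ [4,9,3,7,6,10,2,12]
4>3: swap(0,6), hi=5 ⇒ [2,9,3,7,6,10,4,12]
2<3: swap(0,0), lo=1 mid=1 ⇒ [2,9,3,7,6,10,4,12]
9>3: swap(1,5), hi=4 ⇒ [2,10,3,7,6,9,4,12]
10>3: swap(1,4), hi=3 ⇒ [2,6,3,7,10,9,4,12]
6>3: swap(1,3), hi=2 ⇒ [2,7,3,6,10,9,4,12]
7>3: swap(1,2), hi=1 ⇒ [2,3,7,6,10,9,4,12]
3=3: mid=2
done. lo=1 hi=1; nums=[2,3,7,6,10,9,4,12]

(1, 1)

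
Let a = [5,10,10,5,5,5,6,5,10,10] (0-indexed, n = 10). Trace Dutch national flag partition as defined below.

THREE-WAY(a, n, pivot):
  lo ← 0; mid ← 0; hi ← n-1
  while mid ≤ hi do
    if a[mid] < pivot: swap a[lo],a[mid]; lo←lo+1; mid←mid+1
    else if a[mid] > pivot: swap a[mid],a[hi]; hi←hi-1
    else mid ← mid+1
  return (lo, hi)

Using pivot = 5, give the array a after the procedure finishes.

[5,5,5,5,5,6,10,10,10,10]

lo=0 mid=0 hi=9
5=5: mid=1
10>5: swap(1,9), hi=8 ⇒ [5,10,10,5,5,5,6,5,10,10]
10>5: swap(1,8), hi=7 ⇒ [5,10,10,5,5,5,6,5,10,10]
10>5: swap(1,7), hi=6 ⇒ [5,5,10,5,5,5,6,10,10,10]
5=5: mid=2
10>5: swap(2,6), hi=5 ⇒ [5,5,6,5,5,5,10,10,10,10]
6>5: swap(2,5), hi=4 ⇒ [5,5,5,5,5,6,10,10,10,10]
5=5: mid=3
5=5: mid=4
5=5: mid=5
done. lo=0 hi=4; a=[5,5,5,5,5,6,10,10,10,10]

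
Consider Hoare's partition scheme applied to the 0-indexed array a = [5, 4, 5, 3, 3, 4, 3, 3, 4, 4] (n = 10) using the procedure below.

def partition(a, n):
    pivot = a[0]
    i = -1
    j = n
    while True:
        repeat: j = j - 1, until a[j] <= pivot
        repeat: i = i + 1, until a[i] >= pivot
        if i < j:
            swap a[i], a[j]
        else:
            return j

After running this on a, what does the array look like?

[4, 4, 4, 3, 3, 4, 3, 3, 5, 5]

pivot = a[0] = 5; i = -1, j = 10
j→9 (a[9]=4≤5), i→0 (a[0]=5≥5); i<j, swap → [4, 4, 5, 3, 3, 4, 3, 3, 4, 5]
j→8 (a[8]=4≤5), i→2 (a[2]=5≥5); i<j, swap → [4, 4, 4, 3, 3, 4, 3, 3, 5, 5]
j→7, i→8; i≥j, return j=7. a = [4, 4, 4, 3, 3, 4, 3, 3, 5, 5]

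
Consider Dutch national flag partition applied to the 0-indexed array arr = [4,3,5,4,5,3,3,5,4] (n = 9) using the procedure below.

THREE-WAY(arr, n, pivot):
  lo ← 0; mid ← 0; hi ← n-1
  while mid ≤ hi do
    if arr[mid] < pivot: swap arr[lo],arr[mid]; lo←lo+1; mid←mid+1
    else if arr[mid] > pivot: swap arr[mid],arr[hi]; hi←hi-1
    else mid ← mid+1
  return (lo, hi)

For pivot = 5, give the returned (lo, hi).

(6, 8)

lo=0 mid=0 hi=8
4<5: swap(0,0), lo=1 mid=1 ⇒ [4,3,5,4,5,3,3,5,4]
3<5: swap(1,1), lo=2 mid=2 ⇒ [4,3,5,4,5,3,3,5,4]
5=5: mid=3
4<5: swap(2,3), lo=3 mid=4 ⇒ [4,3,4,5,5,3,3,5,4]
5=5: mid=5
3<5: swap(3,5), lo=4 mid=6 ⇒ [4,3,4,3,5,5,3,5,4]
3<5: swap(4,6), lo=5 mid=7 ⇒ [4,3,4,3,3,5,5,5,4]
5=5: mid=8
4<5: swap(5,8), lo=6 mid=9 ⇒ [4,3,4,3,3,4,5,5,5]
done. lo=6 hi=8; arr=[4,3,4,3,3,4,5,5,5]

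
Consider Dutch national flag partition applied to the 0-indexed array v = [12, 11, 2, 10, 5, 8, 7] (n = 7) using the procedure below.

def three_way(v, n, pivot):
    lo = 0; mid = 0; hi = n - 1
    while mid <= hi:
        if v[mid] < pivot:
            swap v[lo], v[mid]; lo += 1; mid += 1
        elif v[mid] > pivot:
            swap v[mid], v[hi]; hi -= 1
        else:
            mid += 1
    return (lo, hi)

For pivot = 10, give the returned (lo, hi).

pivot = 10; lo=0, mid=0, hi=6
v[mid]=12>10: swap v[0],v[6]; hi=5 → [7, 11, 2, 10, 5, 8, 12]
v[mid]=7<10: swap v[0],v[0]; lo=1,mid=1 → [7, 11, 2, 10, 5, 8, 12]
v[mid]=11>10: swap v[1],v[5]; hi=4 → [7, 8, 2, 10, 5, 11, 12]
v[mid]=8<10: swap v[1],v[1]; lo=2,mid=2 → [7, 8, 2, 10, 5, 11, 12]
v[mid]=2<10: swap v[2],v[2]; lo=3,mid=3 → [7, 8, 2, 10, 5, 11, 12]
v[mid]=10=10: mid=4
v[mid]=5<10: swap v[3],v[4]; lo=4,mid=5 → [7, 8, 2, 5, 10, 11, 12]
end: lo=4, hi=4; v = [7, 8, 2, 5, 10, 11, 12]

(4, 4)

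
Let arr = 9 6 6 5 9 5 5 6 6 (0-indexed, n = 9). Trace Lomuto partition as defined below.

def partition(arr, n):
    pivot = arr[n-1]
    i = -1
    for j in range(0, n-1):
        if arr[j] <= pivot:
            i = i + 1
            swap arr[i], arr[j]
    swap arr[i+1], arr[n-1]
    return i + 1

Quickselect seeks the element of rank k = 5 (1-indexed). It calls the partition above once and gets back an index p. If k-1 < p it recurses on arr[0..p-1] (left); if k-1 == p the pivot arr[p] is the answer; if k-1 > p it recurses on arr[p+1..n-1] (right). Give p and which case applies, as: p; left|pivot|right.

pivot = arr[8] = 6; i = -1
j=0: arr[0]=9 > 6 → no swap
j=1: arr[1]=6 ≤ 6 → i=0, swap arr[0],arr[1] → 6 9 6 5 9 5 5 6 6
j=2: arr[2]=6 ≤ 6 → i=1, swap arr[1],arr[2] → 6 6 9 5 9 5 5 6 6
j=3: arr[3]=5 ≤ 6 → i=2, swap arr[2],arr[3] → 6 6 5 9 9 5 5 6 6
j=4: arr[4]=9 > 6 → no swap
j=5: arr[5]=5 ≤ 6 → i=3, swap arr[3],arr[5] → 6 6 5 5 9 9 5 6 6
j=6: arr[6]=5 ≤ 6 → i=4, swap arr[4],arr[6] → 6 6 5 5 5 9 9 6 6
j=7: arr[7]=6 ≤ 6 → i=5, swap arr[5],arr[7] → 6 6 5 5 5 6 9 9 6
final swap arr[6],arr[8] → 6 6 5 5 5 6 6 9 9; return 6
p = 6; k-1 = 4 < 6 ⇒ left

6; left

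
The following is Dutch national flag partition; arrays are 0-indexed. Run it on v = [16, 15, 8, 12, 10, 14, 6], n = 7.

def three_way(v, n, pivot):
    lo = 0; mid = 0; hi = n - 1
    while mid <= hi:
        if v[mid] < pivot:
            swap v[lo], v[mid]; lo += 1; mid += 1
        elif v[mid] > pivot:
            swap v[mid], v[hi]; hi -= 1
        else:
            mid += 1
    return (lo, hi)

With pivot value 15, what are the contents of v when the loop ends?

pivot = 15; lo=0, mid=0, hi=6
v[mid]=16>15: swap v[0],v[6]; hi=5 → [6, 15, 8, 12, 10, 14, 16]
v[mid]=6<15: swap v[0],v[0]; lo=1,mid=1 → [6, 15, 8, 12, 10, 14, 16]
v[mid]=15=15: mid=2
v[mid]=8<15: swap v[1],v[2]; lo=2,mid=3 → [6, 8, 15, 12, 10, 14, 16]
v[mid]=12<15: swap v[2],v[3]; lo=3,mid=4 → [6, 8, 12, 15, 10, 14, 16]
v[mid]=10<15: swap v[3],v[4]; lo=4,mid=5 → [6, 8, 12, 10, 15, 14, 16]
v[mid]=14<15: swap v[4],v[5]; lo=5,mid=6 → [6, 8, 12, 10, 14, 15, 16]
end: lo=5, hi=5; v = [6, 8, 12, 10, 14, 15, 16]

[6, 8, 12, 10, 14, 15, 16]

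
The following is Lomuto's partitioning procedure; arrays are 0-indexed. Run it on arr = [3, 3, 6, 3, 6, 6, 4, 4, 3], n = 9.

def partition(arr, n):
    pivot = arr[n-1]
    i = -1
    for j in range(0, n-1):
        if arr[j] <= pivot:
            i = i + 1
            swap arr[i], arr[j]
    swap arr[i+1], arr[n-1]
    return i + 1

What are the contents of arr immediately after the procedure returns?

[3, 3, 3, 3, 6, 6, 4, 4, 6]

pivot = arr[8] = 3; i = -1
j=0: arr[0]=3 ≤ 3 → i=0, swap arr[0],arr[0] (no change) → [3, 3, 6, 3, 6, 6, 4, 4, 3]
j=1: arr[1]=3 ≤ 3 → i=1, swap arr[1],arr[1] (no change) → [3, 3, 6, 3, 6, 6, 4, 4, 3]
j=2: arr[2]=6 > 3 → no swap
j=3: arr[3]=3 ≤ 3 → i=2, swap arr[2],arr[3] → [3, 3, 3, 6, 6, 6, 4, 4, 3]
j=4: arr[4]=6 > 3 → no swap
j=5: arr[5]=6 > 3 → no swap
j=6: arr[6]=4 > 3 → no swap
j=7: arr[7]=4 > 3 → no swap
final swap arr[3],arr[8] → [3, 3, 3, 3, 6, 6, 4, 4, 6]; return 3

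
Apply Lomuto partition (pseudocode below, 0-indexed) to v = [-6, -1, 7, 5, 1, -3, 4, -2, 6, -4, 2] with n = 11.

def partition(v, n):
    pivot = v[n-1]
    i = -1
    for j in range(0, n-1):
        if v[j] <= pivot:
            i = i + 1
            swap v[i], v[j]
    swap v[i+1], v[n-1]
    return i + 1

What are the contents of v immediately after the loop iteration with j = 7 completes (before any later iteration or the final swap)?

[-6, -1, 1, -3, -2, 5, 4, 7, 6, -4, 2]

pivot=2, i=-1
j=0: -6≤2, i=0, swap(0,0) ⇒ [-6, -1, 7, 5, 1, -3, 4, -2, 6, -4, 2]
j=1: -1≤2, i=1, swap(1,1) ⇒ [-6, -1, 7, 5, 1, -3, 4, -2, 6, -4, 2]
j=2: 7>2, skip
j=3: 5>2, skip
j=4: 1≤2, i=2, swap(2,4) ⇒ [-6, -1, 1, 5, 7, -3, 4, -2, 6, -4, 2]
j=5: -3≤2, i=3, swap(3,5) ⇒ [-6, -1, 1, -3, 7, 5, 4, -2, 6, -4, 2]
j=6: 4>2, skip
j=7: -2≤2, i=4, swap(4,7) ⇒ [-6, -1, 1, -3, -2, 5, 4, 7, 6, -4, 2]
(after j=7) v = [-6, -1, 1, -3, -2, 5, 4, 7, 6, -4, 2]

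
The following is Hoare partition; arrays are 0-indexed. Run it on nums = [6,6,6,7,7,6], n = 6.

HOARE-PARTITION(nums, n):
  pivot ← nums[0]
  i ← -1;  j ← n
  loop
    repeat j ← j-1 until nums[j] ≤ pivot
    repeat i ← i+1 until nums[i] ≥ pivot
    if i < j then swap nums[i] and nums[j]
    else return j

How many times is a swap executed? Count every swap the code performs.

pivot=6
j stops at 5 (6), i stops at 0 (6); swap ⇒ [6,6,6,7,7,6]
j stops at 2 (6), i stops at 1 (6); swap ⇒ [6,6,6,7,7,6]
j stops at 1, i stops at 2; i≥j ⇒ return 1. nums=[6,6,6,7,7,6]

2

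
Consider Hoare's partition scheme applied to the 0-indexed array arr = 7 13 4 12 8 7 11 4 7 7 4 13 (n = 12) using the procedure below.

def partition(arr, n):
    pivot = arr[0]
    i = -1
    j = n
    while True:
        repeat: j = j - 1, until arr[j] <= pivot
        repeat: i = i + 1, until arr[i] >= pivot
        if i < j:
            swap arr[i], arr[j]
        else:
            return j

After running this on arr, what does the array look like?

pivot = arr[0] = 7; i = -1, j = 12
j→10 (arr[10]=4≤7), i→0 (arr[0]=7≥7); i<j, swap → 4 13 4 12 8 7 11 4 7 7 7 13
j→9 (arr[9]=7≤7), i→1 (arr[1]=13≥7); i<j, swap → 4 7 4 12 8 7 11 4 7 13 7 13
j→8 (arr[8]=7≤7), i→3 (arr[3]=12≥7); i<j, swap → 4 7 4 7 8 7 11 4 12 13 7 13
j→7 (arr[7]=4≤7), i→4 (arr[4]=8≥7); i<j, swap → 4 7 4 7 4 7 11 8 12 13 7 13
j→5, i→5; i≥j, return j=5. arr = 4 7 4 7 4 7 11 8 12 13 7 13

4 7 4 7 4 7 11 8 12 13 7 13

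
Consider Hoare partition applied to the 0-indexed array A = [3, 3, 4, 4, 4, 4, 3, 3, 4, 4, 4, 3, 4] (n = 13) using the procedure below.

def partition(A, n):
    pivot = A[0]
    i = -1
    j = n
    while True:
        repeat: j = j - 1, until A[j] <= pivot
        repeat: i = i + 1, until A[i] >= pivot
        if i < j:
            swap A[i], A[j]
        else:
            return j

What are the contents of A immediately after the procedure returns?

pivot=3
j stops at 11 (3), i stops at 0 (3); swap ⇒ [3, 3, 4, 4, 4, 4, 3, 3, 4, 4, 4, 3, 4]
j stops at 7 (3), i stops at 1 (3); swap ⇒ [3, 3, 4, 4, 4, 4, 3, 3, 4, 4, 4, 3, 4]
j stops at 6 (3), i stops at 2 (4); swap ⇒ [3, 3, 3, 4, 4, 4, 4, 3, 4, 4, 4, 3, 4]
j stops at 2, i stops at 3; i≥j ⇒ return 2. A=[3, 3, 3, 4, 4, 4, 4, 3, 4, 4, 4, 3, 4]

[3, 3, 3, 4, 4, 4, 4, 3, 4, 4, 4, 3, 4]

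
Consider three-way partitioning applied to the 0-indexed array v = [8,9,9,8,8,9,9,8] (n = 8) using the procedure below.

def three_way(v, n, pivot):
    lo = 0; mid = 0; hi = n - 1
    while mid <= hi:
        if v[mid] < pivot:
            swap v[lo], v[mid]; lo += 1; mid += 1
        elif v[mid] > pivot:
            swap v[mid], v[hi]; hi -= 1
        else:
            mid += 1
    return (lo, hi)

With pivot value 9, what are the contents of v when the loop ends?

[8,8,8,8,9,9,9,9]

pivot = 9; lo=0, mid=0, hi=7
v[mid]=8<9: swap v[0],v[0]; lo=1,mid=1 → [8,9,9,8,8,9,9,8]
v[mid]=9=9: mid=2
v[mid]=9=9: mid=3
v[mid]=8<9: swap v[1],v[3]; lo=2,mid=4 → [8,8,9,9,8,9,9,8]
v[mid]=8<9: swap v[2],v[4]; lo=3,mid=5 → [8,8,8,9,9,9,9,8]
v[mid]=9=9: mid=6
v[mid]=9=9: mid=7
v[mid]=8<9: swap v[3],v[7]; lo=4,mid=8 → [8,8,8,8,9,9,9,9]
end: lo=4, hi=7; v = [8,8,8,8,9,9,9,9]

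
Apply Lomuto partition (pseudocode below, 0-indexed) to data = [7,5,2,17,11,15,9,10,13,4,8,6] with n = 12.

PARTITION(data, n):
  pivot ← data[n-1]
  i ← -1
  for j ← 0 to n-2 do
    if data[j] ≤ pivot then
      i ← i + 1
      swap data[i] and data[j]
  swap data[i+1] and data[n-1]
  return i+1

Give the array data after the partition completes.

pivot = data[11] = 6; i = -1
j=0: data[0]=7 > 6 → no swap
j=1: data[1]=5 ≤ 6 → i=0, swap data[0],data[1] → [5,7,2,17,11,15,9,10,13,4,8,6]
j=2: data[2]=2 ≤ 6 → i=1, swap data[1],data[2] → [5,2,7,17,11,15,9,10,13,4,8,6]
j=3: data[3]=17 > 6 → no swap
j=4: data[4]=11 > 6 → no swap
j=5: data[5]=15 > 6 → no swap
j=6: data[6]=9 > 6 → no swap
j=7: data[7]=10 > 6 → no swap
j=8: data[8]=13 > 6 → no swap
j=9: data[9]=4 ≤ 6 → i=2, swap data[2],data[9] → [5,2,4,17,11,15,9,10,13,7,8,6]
j=10: data[10]=8 > 6 → no swap
final swap data[3],data[11] → [5,2,4,6,11,15,9,10,13,7,8,17]; return 3

[5,2,4,6,11,15,9,10,13,7,8,17]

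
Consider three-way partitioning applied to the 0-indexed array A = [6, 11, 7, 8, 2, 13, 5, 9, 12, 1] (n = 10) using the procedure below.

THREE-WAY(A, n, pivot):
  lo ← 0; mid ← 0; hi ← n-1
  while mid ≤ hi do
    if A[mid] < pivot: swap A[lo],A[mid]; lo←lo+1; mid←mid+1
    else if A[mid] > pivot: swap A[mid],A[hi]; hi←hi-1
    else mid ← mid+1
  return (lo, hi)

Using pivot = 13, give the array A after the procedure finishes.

[6, 11, 7, 8, 2, 5, 9, 12, 1, 13]

pivot = 13; lo=0, mid=0, hi=9
A[mid]=6<13: swap A[0],A[0]; lo=1,mid=1 → [6, 11, 7, 8, 2, 13, 5, 9, 12, 1]
A[mid]=11<13: swap A[1],A[1]; lo=2,mid=2 → [6, 11, 7, 8, 2, 13, 5, 9, 12, 1]
A[mid]=7<13: swap A[2],A[2]; lo=3,mid=3 → [6, 11, 7, 8, 2, 13, 5, 9, 12, 1]
A[mid]=8<13: swap A[3],A[3]; lo=4,mid=4 → [6, 11, 7, 8, 2, 13, 5, 9, 12, 1]
A[mid]=2<13: swap A[4],A[4]; lo=5,mid=5 → [6, 11, 7, 8, 2, 13, 5, 9, 12, 1]
A[mid]=13=13: mid=6
A[mid]=5<13: swap A[5],A[6]; lo=6,mid=7 → [6, 11, 7, 8, 2, 5, 13, 9, 12, 1]
A[mid]=9<13: swap A[6],A[7]; lo=7,mid=8 → [6, 11, 7, 8, 2, 5, 9, 13, 12, 1]
A[mid]=12<13: swap A[7],A[8]; lo=8,mid=9 → [6, 11, 7, 8, 2, 5, 9, 12, 13, 1]
A[mid]=1<13: swap A[8],A[9]; lo=9,mid=10 → [6, 11, 7, 8, 2, 5, 9, 12, 1, 13]
end: lo=9, hi=9; A = [6, 11, 7, 8, 2, 5, 9, 12, 1, 13]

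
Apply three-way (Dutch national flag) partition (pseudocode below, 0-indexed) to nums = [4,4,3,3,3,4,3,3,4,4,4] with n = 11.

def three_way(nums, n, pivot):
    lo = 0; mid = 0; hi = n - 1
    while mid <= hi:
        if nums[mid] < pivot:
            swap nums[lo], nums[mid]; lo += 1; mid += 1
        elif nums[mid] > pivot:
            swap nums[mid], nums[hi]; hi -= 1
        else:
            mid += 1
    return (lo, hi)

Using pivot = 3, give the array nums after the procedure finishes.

[3,3,3,3,3,4,4,4,4,4,4]

lo=0 mid=0 hi=10
4>3: swap(0,10), hi=9 ⇒ [4,4,3,3,3,4,3,3,4,4,4]
4>3: swap(0,9), hi=8 ⇒ [4,4,3,3,3,4,3,3,4,4,4]
4>3: swap(0,8), hi=7 ⇒ [4,4,3,3,3,4,3,3,4,4,4]
4>3: swap(0,7), hi=6 ⇒ [3,4,3,3,3,4,3,4,4,4,4]
3=3: mid=1
4>3: swap(1,6), hi=5 ⇒ [3,3,3,3,3,4,4,4,4,4,4]
3=3: mid=2
3=3: mid=3
3=3: mid=4
3=3: mid=5
4>3: swap(5,5), hi=4 ⇒ [3,3,3,3,3,4,4,4,4,4,4]
done. lo=0 hi=4; nums=[3,3,3,3,3,4,4,4,4,4,4]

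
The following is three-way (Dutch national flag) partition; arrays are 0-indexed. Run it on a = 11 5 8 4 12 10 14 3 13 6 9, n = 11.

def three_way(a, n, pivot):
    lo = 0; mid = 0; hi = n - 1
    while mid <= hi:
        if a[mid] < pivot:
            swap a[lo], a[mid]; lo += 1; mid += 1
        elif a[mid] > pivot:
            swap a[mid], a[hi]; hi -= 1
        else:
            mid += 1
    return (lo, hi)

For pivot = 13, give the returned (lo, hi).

pivot = 13; lo=0, mid=0, hi=10
a[mid]=11<13: swap a[0],a[0]; lo=1,mid=1 → 11 5 8 4 12 10 14 3 13 6 9
a[mid]=5<13: swap a[1],a[1]; lo=2,mid=2 → 11 5 8 4 12 10 14 3 13 6 9
a[mid]=8<13: swap a[2],a[2]; lo=3,mid=3 → 11 5 8 4 12 10 14 3 13 6 9
a[mid]=4<13: swap a[3],a[3]; lo=4,mid=4 → 11 5 8 4 12 10 14 3 13 6 9
a[mid]=12<13: swap a[4],a[4]; lo=5,mid=5 → 11 5 8 4 12 10 14 3 13 6 9
a[mid]=10<13: swap a[5],a[5]; lo=6,mid=6 → 11 5 8 4 12 10 14 3 13 6 9
a[mid]=14>13: swap a[6],a[10]; hi=9 → 11 5 8 4 12 10 9 3 13 6 14
a[mid]=9<13: swap a[6],a[6]; lo=7,mid=7 → 11 5 8 4 12 10 9 3 13 6 14
a[mid]=3<13: swap a[7],a[7]; lo=8,mid=8 → 11 5 8 4 12 10 9 3 13 6 14
a[mid]=13=13: mid=9
a[mid]=6<13: swap a[8],a[9]; lo=9,mid=10 → 11 5 8 4 12 10 9 3 6 13 14
end: lo=9, hi=9; a = 11 5 8 4 12 10 9 3 6 13 14

(9, 9)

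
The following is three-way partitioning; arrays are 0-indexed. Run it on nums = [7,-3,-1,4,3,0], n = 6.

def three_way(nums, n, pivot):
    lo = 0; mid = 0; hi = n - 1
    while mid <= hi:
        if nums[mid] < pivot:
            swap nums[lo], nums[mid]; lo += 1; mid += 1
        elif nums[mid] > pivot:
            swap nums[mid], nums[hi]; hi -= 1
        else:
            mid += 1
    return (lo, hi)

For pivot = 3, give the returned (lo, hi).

pivot = 3; lo=0, mid=0, hi=5
nums[mid]=7>3: swap nums[0],nums[5]; hi=4 → [0,-3,-1,4,3,7]
nums[mid]=0<3: swap nums[0],nums[0]; lo=1,mid=1 → [0,-3,-1,4,3,7]
nums[mid]=-3<3: swap nums[1],nums[1]; lo=2,mid=2 → [0,-3,-1,4,3,7]
nums[mid]=-1<3: swap nums[2],nums[2]; lo=3,mid=3 → [0,-3,-1,4,3,7]
nums[mid]=4>3: swap nums[3],nums[4]; hi=3 → [0,-3,-1,3,4,7]
nums[mid]=3=3: mid=4
end: lo=3, hi=3; nums = [0,-3,-1,3,4,7]

(3, 3)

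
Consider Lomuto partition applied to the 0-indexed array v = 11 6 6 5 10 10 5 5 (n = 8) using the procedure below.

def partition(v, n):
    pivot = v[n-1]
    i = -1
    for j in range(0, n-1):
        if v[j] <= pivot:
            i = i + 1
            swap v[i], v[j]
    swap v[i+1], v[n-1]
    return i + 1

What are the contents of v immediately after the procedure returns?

5 5 5 11 10 10 6 6

pivot=5, i=-1
j=0: 11>5, skip
j=1: 6>5, skip
j=2: 6>5, skip
j=3: 5≤5, i=0, swap(0,3) ⇒ 5 6 6 11 10 10 5 5
j=4: 10>5, skip
j=5: 10>5, skip
j=6: 5≤5, i=1, swap(1,6) ⇒ 5 5 6 11 10 10 6 5
swap(2,7) ⇒ 5 5 5 11 10 10 6 6; return 2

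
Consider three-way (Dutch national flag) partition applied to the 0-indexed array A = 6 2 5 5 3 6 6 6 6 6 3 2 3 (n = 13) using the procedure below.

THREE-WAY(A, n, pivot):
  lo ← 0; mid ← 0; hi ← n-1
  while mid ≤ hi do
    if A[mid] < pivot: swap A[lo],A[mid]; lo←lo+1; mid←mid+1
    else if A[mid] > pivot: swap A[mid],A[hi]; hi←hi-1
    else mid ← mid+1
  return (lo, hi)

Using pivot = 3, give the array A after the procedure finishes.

lo=0 mid=0 hi=12
6>3: swap(0,12), hi=11 ⇒ 3 2 5 5 3 6 6 6 6 6 3 2 6
3=3: mid=1
2<3: swap(0,1), lo=1 mid=2 ⇒ 2 3 5 5 3 6 6 6 6 6 3 2 6
5>3: swap(2,11), hi=10 ⇒ 2 3 2 5 3 6 6 6 6 6 3 5 6
2<3: swap(1,2), lo=2 mid=3 ⇒ 2 2 3 5 3 6 6 6 6 6 3 5 6
5>3: swap(3,10), hi=9 ⇒ 2 2 3 3 3 6 6 6 6 6 5 5 6
3=3: mid=4
3=3: mid=5
6>3: swap(5,9), hi=8 ⇒ 2 2 3 3 3 6 6 6 6 6 5 5 6
6>3: swap(5,8), hi=7 ⇒ 2 2 3 3 3 6 6 6 6 6 5 5 6
6>3: swap(5,7), hi=6 ⇒ 2 2 3 3 3 6 6 6 6 6 5 5 6
6>3: swap(5,6), hi=5 ⇒ 2 2 3 3 3 6 6 6 6 6 5 5 6
6>3: swap(5,5), hi=4 ⇒ 2 2 3 3 3 6 6 6 6 6 5 5 6
done. lo=2 hi=4; A=2 2 3 3 3 6 6 6 6 6 5 5 6

2 2 3 3 3 6 6 6 6 6 5 5 6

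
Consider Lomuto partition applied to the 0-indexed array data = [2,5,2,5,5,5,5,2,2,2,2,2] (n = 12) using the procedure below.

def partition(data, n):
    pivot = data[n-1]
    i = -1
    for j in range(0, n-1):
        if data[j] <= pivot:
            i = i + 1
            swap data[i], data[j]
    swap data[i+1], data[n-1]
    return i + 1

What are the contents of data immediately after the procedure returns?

[2,2,2,2,2,2,2,5,5,5,5,5]

pivot = data[11] = 2; i = -1
j=0: data[0]=2 ≤ 2 → i=0, swap data[0],data[0] (no change) → [2,5,2,5,5,5,5,2,2,2,2,2]
j=1: data[1]=5 > 2 → no swap
j=2: data[2]=2 ≤ 2 → i=1, swap data[1],data[2] → [2,2,5,5,5,5,5,2,2,2,2,2]
j=3: data[3]=5 > 2 → no swap
j=4: data[4]=5 > 2 → no swap
j=5: data[5]=5 > 2 → no swap
j=6: data[6]=5 > 2 → no swap
j=7: data[7]=2 ≤ 2 → i=2, swap data[2],data[7] → [2,2,2,5,5,5,5,5,2,2,2,2]
j=8: data[8]=2 ≤ 2 → i=3, swap data[3],data[8] → [2,2,2,2,5,5,5,5,5,2,2,2]
j=9: data[9]=2 ≤ 2 → i=4, swap data[4],data[9] → [2,2,2,2,2,5,5,5,5,5,2,2]
j=10: data[10]=2 ≤ 2 → i=5, swap data[5],data[10] → [2,2,2,2,2,2,5,5,5,5,5,2]
final swap data[6],data[11] → [2,2,2,2,2,2,2,5,5,5,5,5]; return 6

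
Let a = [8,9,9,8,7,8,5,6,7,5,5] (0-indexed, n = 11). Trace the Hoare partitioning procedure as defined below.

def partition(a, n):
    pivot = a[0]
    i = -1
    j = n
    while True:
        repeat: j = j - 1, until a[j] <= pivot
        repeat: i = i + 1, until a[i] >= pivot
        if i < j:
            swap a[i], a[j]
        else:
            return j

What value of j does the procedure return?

5

pivot = a[0] = 8; i = -1, j = 11
j→10 (a[10]=5≤8), i→0 (a[0]=8≥8); i<j, swap → [5,9,9,8,7,8,5,6,7,5,8]
j→9 (a[9]=5≤8), i→1 (a[1]=9≥8); i<j, swap → [5,5,9,8,7,8,5,6,7,9,8]
j→8 (a[8]=7≤8), i→2 (a[2]=9≥8); i<j, swap → [5,5,7,8,7,8,5,6,9,9,8]
j→7 (a[7]=6≤8), i→3 (a[3]=8≥8); i<j, swap → [5,5,7,6,7,8,5,8,9,9,8]
j→6 (a[6]=5≤8), i→5 (a[5]=8≥8); i<j, swap → [5,5,7,6,7,5,8,8,9,9,8]
j→5, i→6; i≥j, return j=5. a = [5,5,7,6,7,5,8,8,9,9,8]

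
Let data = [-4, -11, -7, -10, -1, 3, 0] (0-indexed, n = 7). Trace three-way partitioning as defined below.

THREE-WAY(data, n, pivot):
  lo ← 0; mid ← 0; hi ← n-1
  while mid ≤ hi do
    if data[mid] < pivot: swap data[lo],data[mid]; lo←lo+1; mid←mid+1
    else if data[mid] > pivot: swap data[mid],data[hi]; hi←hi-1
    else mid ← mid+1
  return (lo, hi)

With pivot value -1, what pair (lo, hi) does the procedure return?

pivot = -1; lo=0, mid=0, hi=6
data[mid]=-4<-1: swap data[0],data[0]; lo=1,mid=1 → [-4, -11, -7, -10, -1, 3, 0]
data[mid]=-11<-1: swap data[1],data[1]; lo=2,mid=2 → [-4, -11, -7, -10, -1, 3, 0]
data[mid]=-7<-1: swap data[2],data[2]; lo=3,mid=3 → [-4, -11, -7, -10, -1, 3, 0]
data[mid]=-10<-1: swap data[3],data[3]; lo=4,mid=4 → [-4, -11, -7, -10, -1, 3, 0]
data[mid]=-1=-1: mid=5
data[mid]=3>-1: swap data[5],data[6]; hi=5 → [-4, -11, -7, -10, -1, 0, 3]
data[mid]=0>-1: swap data[5],data[5]; hi=4 → [-4, -11, -7, -10, -1, 0, 3]
end: lo=4, hi=4; data = [-4, -11, -7, -10, -1, 0, 3]

(4, 4)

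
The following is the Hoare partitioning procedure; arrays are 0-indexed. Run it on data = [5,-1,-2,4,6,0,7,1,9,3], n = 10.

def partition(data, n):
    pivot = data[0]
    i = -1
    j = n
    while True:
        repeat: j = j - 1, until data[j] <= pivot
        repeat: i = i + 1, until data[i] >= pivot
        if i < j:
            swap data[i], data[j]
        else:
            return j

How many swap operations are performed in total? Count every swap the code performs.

pivot=5
j stops at 9 (3), i stops at 0 (5); swap ⇒ [3,-1,-2,4,6,0,7,1,9,5]
j stops at 7 (1), i stops at 4 (6); swap ⇒ [3,-1,-2,4,1,0,7,6,9,5]
j stops at 5, i stops at 6; i≥j ⇒ return 5. data=[3,-1,-2,4,1,0,7,6,9,5]

2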